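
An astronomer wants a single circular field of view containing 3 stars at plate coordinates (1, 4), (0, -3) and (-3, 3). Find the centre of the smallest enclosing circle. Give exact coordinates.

(-5/18, 11/18)

Call the three points A, B, C in the order given.
Side lengths²: AB² = 50, AC² = 17, BC² = 45.
Since AB² = 50 < 45 + 17 = 62, the triangle is acute, so the smallest enclosing circle is the circumcircle.
Circumcentre = (-5/18, 11/18), r² = 2125/162.
Centre = (-5/18, 11/18).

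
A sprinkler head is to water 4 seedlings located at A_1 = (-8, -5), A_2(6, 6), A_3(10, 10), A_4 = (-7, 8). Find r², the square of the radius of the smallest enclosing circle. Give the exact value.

By Welzl's lemma the MEC is supported by two points (diametrically opposite) or three points (on a circumcircle).
The farthest pair is A_1–A_3 with squared distance 549. The circle on this segment as diameter has centre (1, 2.5) and r² = 549/4 = 137.25.
Check A_2: distance² to centre = 37.25 ≤ 137.25, so it lies inside.
All remaining points lie in this disk, and no smaller disk contains both endpoints, so this is the minimum enclosing circle.

137.25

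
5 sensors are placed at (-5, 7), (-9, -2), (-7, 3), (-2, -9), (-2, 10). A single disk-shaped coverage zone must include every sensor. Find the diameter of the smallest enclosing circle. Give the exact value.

19

The farthest pair is (-2, -9)–(-2, 10) with squared distance 361. The circle on this segment as diameter has centre (-2, 0.5) and r² = 361/4 = 90.25.
Check (-5, 7): distance² to centre = 51.25 ≤ 90.25, so it lies inside.
All remaining points lie in this disk, and no smaller disk contains both endpoints, so this is the minimum enclosing circle.
Diameter = 2r = 2√(90.25) = 19.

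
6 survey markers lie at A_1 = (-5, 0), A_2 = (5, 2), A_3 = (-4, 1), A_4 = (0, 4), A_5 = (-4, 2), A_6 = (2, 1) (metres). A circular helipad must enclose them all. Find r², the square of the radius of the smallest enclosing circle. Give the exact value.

The farthest pair is A_1–A_2 with squared distance 104. The circle on this segment as diameter has centre (0, 1) and r² = 104/4 = 26.
Check A_3: distance² to centre = 16 ≤ 26, so it lies inside.
All remaining points lie in this disk, and no smaller disk contains both endpoints, so this is the minimum enclosing circle.

26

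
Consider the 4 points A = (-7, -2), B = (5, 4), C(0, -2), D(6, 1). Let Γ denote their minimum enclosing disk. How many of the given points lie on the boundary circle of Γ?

3

The minimum enclosing circle is determined by three boundary points: A, B, D.
Their circumcentre is (-5/7, 3/7) with r² = 2225/49.
The farthest remaining point C is at distance² 314/49 ≤ 2225/49.
The points at distance exactly r from the centre are A, B, D — 3 points.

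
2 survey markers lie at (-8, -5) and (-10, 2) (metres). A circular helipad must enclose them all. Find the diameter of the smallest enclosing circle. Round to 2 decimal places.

The smallest circle enclosing two points has them as diameter endpoints.
Centre = midpoint = (-9, -1.5); r² = |(-8, -5)−(-10, 2)|²/4 = 53/4 = 13.25.
Diameter = 2r = 2√(13.25) ≈ 7.28.

7.28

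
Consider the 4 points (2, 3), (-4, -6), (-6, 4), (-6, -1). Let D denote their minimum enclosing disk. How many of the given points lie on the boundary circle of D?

A smallest enclosing disk is always determined by at most three of the input points on its boundary.
The minimum enclosing circle is determined by three boundary points: (2, 3), (-4, -6), (-6, 4).
Their circumcentre is (-2.5, -0.5) with r² = 32.5.
The farthest remaining point (-6, -1) is at distance² 12.5 ≤ 32.5.
The points at distance exactly r from the centre are (2, 3), (-4, -6), (-6, 4) — 3 points.

3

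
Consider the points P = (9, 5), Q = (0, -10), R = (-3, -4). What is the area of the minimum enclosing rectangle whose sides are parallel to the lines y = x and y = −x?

108

In coordinates u = x + y, v = x − y the rectangle is axis-aligned; the map (x,y)→(u,v) scales areas by 2.
u-values: 14, -10, -7; range = 14 − (-10) = 24.
v-values: 4, 10, 1; range = 10 − 1 = 9.
Area = (24 × 9) / 2 = 108.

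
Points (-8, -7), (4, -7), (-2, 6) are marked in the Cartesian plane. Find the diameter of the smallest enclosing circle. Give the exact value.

205/13

Call the three points A, B, C in the order given.
Side lengths²: AB² = 144, AC² = 205, BC² = 205.
Since BC² = 205 < 205 + 144 = 349, the triangle is acute, so the smallest enclosing circle is the circumcircle.
Circumcentre = (-2, -49/26), r² = 42025/676.
Diameter = 2r = 2√(42025/676) = 205/13.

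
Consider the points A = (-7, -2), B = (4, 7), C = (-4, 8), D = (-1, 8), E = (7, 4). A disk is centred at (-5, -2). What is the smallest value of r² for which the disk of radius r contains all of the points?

The required radius is the distance from (-5, -2) to the farthest point.
Squared distances: 4, 162, 101, 116, 180.
Maximum is 180, attained at E.

180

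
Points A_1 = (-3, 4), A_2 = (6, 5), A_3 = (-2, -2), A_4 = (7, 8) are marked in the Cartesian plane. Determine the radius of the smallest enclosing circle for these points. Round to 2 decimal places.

6.73

By Welzl's lemma the MEC is supported by two points (diametrically opposite) or three points (on a circumcircle).
The farthest pair is A_3–A_4 with squared distance 181. The circle on this segment as diameter has centre (2.5, 3) and r² = 181/4 = 45.25.
Check A_1: distance² to centre = 31.25 ≤ 45.25, so it lies inside.
All remaining points lie in this disk, and no smaller disk contains both endpoints, so this is the minimum enclosing circle.
r = √(45.25) ≈ 6.73.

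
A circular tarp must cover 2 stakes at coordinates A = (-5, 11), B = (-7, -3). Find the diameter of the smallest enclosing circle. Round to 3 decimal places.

14.142

The smallest circle enclosing two points has them as diameter endpoints.
Centre = midpoint = (-6, 4); r² = |AB|²/4 = 200/4 = 50.
Diameter = 2r = 2√50 ≈ 14.142.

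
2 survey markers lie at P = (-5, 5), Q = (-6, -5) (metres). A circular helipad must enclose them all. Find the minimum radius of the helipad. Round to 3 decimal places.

5.025

The smallest circle enclosing two points has them as diameter endpoints.
Centre = midpoint = (-5.5, 0); r² = |PQ|²/4 = 101/4 = 25.25.
r = √(25.25) ≈ 5.025.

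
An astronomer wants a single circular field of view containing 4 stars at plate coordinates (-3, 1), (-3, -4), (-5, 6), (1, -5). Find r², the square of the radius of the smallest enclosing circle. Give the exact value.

39.25

The farthest pair is (-5, 6)–(1, -5) with squared distance 157. The circle on this segment as diameter has centre (-2, 0.5) and r² = 157/4 = 39.25.
Check (-3, 1): distance² to centre = 1.25 ≤ 39.25, so it lies inside.
All remaining points lie in this disk, and no smaller disk contains both endpoints, so this is the minimum enclosing circle.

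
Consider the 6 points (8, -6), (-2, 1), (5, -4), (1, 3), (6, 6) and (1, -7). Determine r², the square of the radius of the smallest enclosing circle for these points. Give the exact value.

By Welzl's lemma the MEC is supported by two points (diametrically opposite) or three points (on a circumcircle).
The minimum enclosing circle is determined by three boundary points: (8, -6), (6, 6), (1, -7).
Their circumcentre is (157/43, -24/43) with r² = 89725/1849.
The farthest remaining point (-2, 1) is at distance² 63538/1849 ≤ 89725/1849.

89725/1849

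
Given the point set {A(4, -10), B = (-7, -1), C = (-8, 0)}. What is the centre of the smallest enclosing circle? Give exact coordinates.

Side lengths²: AB² = 202, AC² = 244, BC² = 2.
Since AC² = 244 ≥ 202 + 2 = 204, the angle opposite AC is not acute, so the smallest enclosing circle has AC as diameter.
Centre = midpoint of AC = (-2, -5), r² = 244/4 = 61.
Centre = (-2, -5).

(-2, -5)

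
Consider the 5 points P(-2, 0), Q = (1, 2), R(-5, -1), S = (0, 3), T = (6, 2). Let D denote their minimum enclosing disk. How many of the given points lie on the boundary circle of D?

2

The farthest pair is R–T with squared distance 130. The circle on this segment as diameter has centre (0.5, 0.5) and r² = 130/4 = 32.5.
Check P: distance² to centre = 6.5 ≤ 32.5, so it lies inside.
All remaining points lie in this disk, and no smaller disk contains both endpoints, so this is the minimum enclosing circle.
The points at distance exactly r from the centre are R, T — 2 points.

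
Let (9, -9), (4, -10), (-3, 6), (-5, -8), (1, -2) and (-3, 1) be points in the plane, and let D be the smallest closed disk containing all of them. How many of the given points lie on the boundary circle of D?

A smallest enclosing disk is always determined by at most three of the input points on its boundary.
The minimum enclosing circle is determined by three boundary points: (9, -9), (-3, 6), (-5, -8).
Their circumcentre is (163/66, -127/66) with r² = 201925/2178.
The farthest remaining point (4, -10) is at distance² 147145/2178 ≤ 201925/2178.
The points at distance exactly r from the centre are (9, -9), (-3, 6), (-5, -8) — 3 points.

3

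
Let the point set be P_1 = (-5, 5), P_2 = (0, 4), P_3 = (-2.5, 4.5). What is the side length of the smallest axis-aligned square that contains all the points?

5

The bounding box has width 5 and height 1.
An axis-aligned square enclosing the set must have side ≥ max(width, height).
So the minimum side is max(5, 1) = 5.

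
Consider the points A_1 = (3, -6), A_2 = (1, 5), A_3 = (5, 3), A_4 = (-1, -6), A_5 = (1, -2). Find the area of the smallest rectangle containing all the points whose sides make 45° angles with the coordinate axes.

In coordinates u = x + y, v = x − y the rectangle is axis-aligned; the map (x,y)→(u,v) scales areas by 2.
u-values: -3, 6, 8, -7, -1; range = 8 − (-7) = 15.
v-values: 9, -4, 2, 5, 3; range = 9 − (-4) = 13.
Area = (15 × 13) / 2 = 97.5.

97.5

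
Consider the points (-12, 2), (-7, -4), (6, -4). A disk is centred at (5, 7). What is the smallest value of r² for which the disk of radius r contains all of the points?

The required radius is the distance from (5, 7) to the farthest point.
Squared distances: 314, 265, 122.
Maximum is 314, attained at (-12, 2).

314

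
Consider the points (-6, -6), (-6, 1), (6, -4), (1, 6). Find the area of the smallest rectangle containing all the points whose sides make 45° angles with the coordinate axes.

161.5

In coordinates u = x + y, v = x − y the rectangle is axis-aligned; the map (x,y)→(u,v) scales areas by 2.
u-values: -12, -5, 2, 7; range = 7 − (-12) = 19.
v-values: 0, -7, 10, -5; range = 10 − (-7) = 17.
Area = (19 × 17) / 2 = 161.5.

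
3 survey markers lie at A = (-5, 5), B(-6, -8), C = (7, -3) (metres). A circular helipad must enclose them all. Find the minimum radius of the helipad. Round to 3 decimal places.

Side lengths²: AB² = 170, AC² = 208, BC² = 194.
Since AC² = 208 < 194 + 170 = 364, the triangle is acute, so the smallest enclosing circle is the circumcircle.
Circumcentre = (-37/41, -76/41), r² = 107185/1681.
r = √(107185/1681) ≈ 7.985.

7.985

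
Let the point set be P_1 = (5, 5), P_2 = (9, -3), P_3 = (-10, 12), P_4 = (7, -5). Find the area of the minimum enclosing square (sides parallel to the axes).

361

The bounding box has width 19 and height 17.
An axis-aligned square enclosing the set must have side ≥ max(width, height).
So the minimum side is max(19, 17) = 19.
Area = 19² = 361.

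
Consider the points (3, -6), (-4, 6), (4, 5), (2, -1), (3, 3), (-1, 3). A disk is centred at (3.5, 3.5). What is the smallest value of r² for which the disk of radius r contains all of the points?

The required radius is the distance from (3.5, 3.5) to the farthest point.
Squared distances: 90.5, 62.5, 2.5, 22.5, 0.5, 20.5.
Maximum is 90.5, attained at (3, -6).

90.5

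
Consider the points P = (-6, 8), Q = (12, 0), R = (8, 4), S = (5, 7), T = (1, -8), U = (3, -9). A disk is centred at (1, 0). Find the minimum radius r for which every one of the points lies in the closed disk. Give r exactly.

The required radius is the distance from (1, 0) to the farthest point.
Squared distances: 113, 121, 65, 65, 64, 85.
Maximum is 121, attained at Q.
r = √121 = 11.

11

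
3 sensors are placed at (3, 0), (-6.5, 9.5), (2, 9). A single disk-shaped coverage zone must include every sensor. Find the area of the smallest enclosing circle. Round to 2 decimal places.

Call the three points A, B, C in the order given.
Side lengths²: AB² = 180.5, AC² = 82, BC² = 72.5.
Since AB² = 180.5 ≥ 82 + 72.5 = 154.5, the angle opposite AB is not acute, so the smallest enclosing circle has AB as diameter.
Centre = midpoint of AB = (-1.75, 4.75), r² = 180.5/4 = 45.125.
Area = π·r² = π·45.125 ≈ 141.76.

141.76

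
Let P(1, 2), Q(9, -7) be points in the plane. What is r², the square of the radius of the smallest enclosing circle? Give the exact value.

36.25

The smallest circle enclosing two points has them as diameter endpoints.
Centre = midpoint = (5, -2.5); r² = |PQ|²/4 = 145/4 = 36.25.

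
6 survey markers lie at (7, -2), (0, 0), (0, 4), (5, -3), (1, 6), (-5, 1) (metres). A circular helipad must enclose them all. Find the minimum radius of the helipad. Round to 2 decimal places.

The minimum enclosing circle of a finite set is fixed by two of the points (as a diameter) or three (as a circumcircle).
The minimum enclosing circle is determined by three boundary points: (7, -2), (1, 6), (-5, 1).
Their circumcentre is (14/13, -5/26) with r² = 25925/676.
The farthest remaining point (5, -3) is at distance² 15733/676 ≤ 25925/676.
r = √(25925/676) ≈ 6.19.

6.19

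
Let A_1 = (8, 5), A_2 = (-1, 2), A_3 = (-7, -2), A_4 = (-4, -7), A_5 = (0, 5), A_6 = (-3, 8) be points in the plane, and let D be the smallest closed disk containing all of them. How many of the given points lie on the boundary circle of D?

A smallest enclosing disk is always determined by at most three of the input points on its boundary.
The minimum enclosing circle is determined by three boundary points: A_1, A_4, A_6.
Their circumcentre is (11/14, 3/14) with r² = 7345/98.
The farthest remaining point A_3 is at distance² 6421/98 ≤ 7345/98.
The points at distance exactly r from the centre are A_1, A_4, A_6 — 3 points.

3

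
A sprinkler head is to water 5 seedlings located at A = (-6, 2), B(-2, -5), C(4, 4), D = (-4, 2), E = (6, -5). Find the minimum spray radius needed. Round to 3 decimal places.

6.946

A smallest enclosing disk is always determined by at most three of the input points on its boundary.
The farthest pair is A–E with squared distance 193. The circle on this segment as diameter has centre (0, -1.5) and r² = 193/4 = 48.25.
Check B: distance² to centre = 16.25 ≤ 48.25, so it lies inside.
All remaining points lie in this disk, and no smaller disk contains both endpoints, so this is the minimum enclosing circle.
r = √(48.25) ≈ 6.946.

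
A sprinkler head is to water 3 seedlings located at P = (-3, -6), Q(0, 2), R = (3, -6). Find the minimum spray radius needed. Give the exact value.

4.5625

Side lengths²: PQ² = 73, PR² = 36, QR² = 73.
Since QR² = 73 < 73 + 36 = 109, the triangle is acute, so the smallest enclosing circle is the circumcircle.
Circumcentre = (0, -2.5625), r² = 20.81640625.
r = √(20.81640625) = 4.5625.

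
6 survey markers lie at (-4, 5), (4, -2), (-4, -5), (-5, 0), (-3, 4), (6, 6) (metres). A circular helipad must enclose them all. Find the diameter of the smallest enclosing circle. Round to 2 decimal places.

By Welzl's lemma the MEC is supported by two points (diametrically opposite) or three points (on a circumcircle).
The farthest pair is (-4, -5)–(6, 6) with squared distance 221. The circle on this segment as diameter has centre (1, 0.5) and r² = 221/4 = 55.25.
Check (-4, 5): distance² to centre = 45.25 ≤ 55.25, so it lies inside.
All remaining points lie in this disk, and no smaller disk contains both endpoints, so this is the minimum enclosing circle.
Diameter = 2r = 2√(55.25) ≈ 14.87.

14.87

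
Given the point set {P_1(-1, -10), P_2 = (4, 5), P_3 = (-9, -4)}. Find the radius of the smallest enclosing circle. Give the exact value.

25/3

Side lengths²: P_1P_2² = 250, P_1P_3² = 100, P_2P_3² = 250.
Since P_2P_3² = 250 < 250 + 100 = 350, the triangle is acute, so the smallest enclosing circle is the circumcircle.
Circumcentre = (-1, -5/3), r² = 625/9.
r = √(625/9) = 25/3.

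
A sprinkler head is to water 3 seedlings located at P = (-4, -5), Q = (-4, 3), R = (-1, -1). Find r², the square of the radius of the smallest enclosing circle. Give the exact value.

16

Side lengths²: PQ² = 64, PR² = 25, QR² = 25.
Since PQ² = 64 ≥ 25 + 25 = 50, the angle opposite PQ is not acute, so the smallest enclosing circle has PQ as diameter.
Centre = midpoint of PQ = (-4, -1), r² = 64/4 = 16.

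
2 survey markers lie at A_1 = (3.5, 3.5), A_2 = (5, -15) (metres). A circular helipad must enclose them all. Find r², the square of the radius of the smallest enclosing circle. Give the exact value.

The smallest circle enclosing two points has them as diameter endpoints.
Centre = midpoint = (4.25, -5.75); r² = |A_1A_2|²/4 = 344.5/4 = 86.125.

86.125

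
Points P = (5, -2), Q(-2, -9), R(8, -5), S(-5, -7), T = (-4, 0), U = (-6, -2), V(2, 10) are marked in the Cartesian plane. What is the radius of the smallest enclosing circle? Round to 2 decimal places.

The farthest pair is Q–V with squared distance 377. The circle on this segment as diameter has centre (0, 0.5) and r² = 377/4 = 94.25.
Check P: distance² to centre = 31.25 ≤ 94.25, so it lies inside.
All remaining points lie in this disk, and no smaller disk contains both endpoints, so this is the minimum enclosing circle.
r = √(94.25) ≈ 9.71.

9.71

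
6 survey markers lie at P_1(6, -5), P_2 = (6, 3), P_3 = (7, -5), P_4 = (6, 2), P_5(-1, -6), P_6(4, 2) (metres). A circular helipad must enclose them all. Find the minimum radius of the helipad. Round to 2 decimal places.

5.70

The minimum enclosing circle of a finite set is fixed by two of the points (as a diameter) or three (as a circumcircle).
The farthest pair is P_2–P_5 with squared distance 130. The circle on this segment as diameter has centre (2.5, -1.5) and r² = 130/4 = 32.5.
Check P_1: distance² to centre = 24.5 ≤ 32.5, so it lies inside.
All remaining points lie in this disk, and no smaller disk contains both endpoints, so this is the minimum enclosing circle.
r = √(32.5) ≈ 5.70.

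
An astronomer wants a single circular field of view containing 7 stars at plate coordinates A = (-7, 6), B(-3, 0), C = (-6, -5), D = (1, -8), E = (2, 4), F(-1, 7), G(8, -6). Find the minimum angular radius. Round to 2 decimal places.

9.60

The farthest pair is A–G with squared distance 369. The circle on this segment as diameter has centre (0.5, 0) and r² = 369/4 = 92.25.
Check B: distance² to centre = 12.25 ≤ 92.25, so it lies inside.
All remaining points lie in this disk, and no smaller disk contains both endpoints, so this is the minimum enclosing circle.
r = √(92.25) ≈ 9.60.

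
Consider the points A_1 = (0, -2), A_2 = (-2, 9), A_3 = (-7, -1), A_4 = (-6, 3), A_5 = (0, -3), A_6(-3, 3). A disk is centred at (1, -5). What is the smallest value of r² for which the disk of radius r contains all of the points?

205

The required radius is the distance from (1, -5) to the farthest point.
Squared distances: 10, 205, 80, 113, 5, 80.
Maximum is 205, attained at A_2.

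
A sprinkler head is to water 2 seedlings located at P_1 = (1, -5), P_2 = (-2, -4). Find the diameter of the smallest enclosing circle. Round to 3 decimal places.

3.162

The smallest circle enclosing two points has them as diameter endpoints.
Centre = midpoint = (-0.5, -4.5); r² = |P_1P_2|²/4 = 10/4 = 2.5.
Diameter = 2r = 2√(2.5) ≈ 3.162.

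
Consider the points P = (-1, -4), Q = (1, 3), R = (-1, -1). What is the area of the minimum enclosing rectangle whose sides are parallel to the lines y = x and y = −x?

In coordinates u = x + y, v = x − y the rectangle is axis-aligned; the map (x,y)→(u,v) scales areas by 2.
u-values: -5, 4, -2; range = 4 − (-5) = 9.
v-values: 3, -2, 0; range = 3 − (-2) = 5.
Area = (9 × 5) / 2 = 22.5.

22.5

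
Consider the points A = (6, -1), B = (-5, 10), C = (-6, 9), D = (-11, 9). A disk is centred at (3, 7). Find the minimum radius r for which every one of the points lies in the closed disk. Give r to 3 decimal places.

14.142

The required radius is the distance from (3, 7) to the farthest point.
Squared distances: 73, 73, 85, 200.
Maximum is 200, attained at D.
r = √200 ≈ 14.142.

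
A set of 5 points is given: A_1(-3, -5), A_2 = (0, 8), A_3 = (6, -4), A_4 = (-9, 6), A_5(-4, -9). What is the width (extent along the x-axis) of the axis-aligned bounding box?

max x = 6, min x = -9, so width = 15.

15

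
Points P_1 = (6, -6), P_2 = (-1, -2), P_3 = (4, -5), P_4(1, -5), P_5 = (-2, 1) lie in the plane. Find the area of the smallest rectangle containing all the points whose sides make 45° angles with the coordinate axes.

30

In coordinates u = x + y, v = x − y the rectangle is axis-aligned; the map (x,y)→(u,v) scales areas by 2.
u-values: 0, -3, -1, -4, -1; range = 0 − (-4) = 4.
v-values: 12, 1, 9, 6, -3; range = 12 − (-3) = 15.
Area = (4 × 15) / 2 = 30.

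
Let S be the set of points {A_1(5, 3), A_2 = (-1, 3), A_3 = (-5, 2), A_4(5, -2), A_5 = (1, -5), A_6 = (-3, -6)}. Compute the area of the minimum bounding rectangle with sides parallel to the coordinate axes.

90

x ranges over [-5, 5], width 10.
y ranges over [-6, 3], height 9.
Area = 10 × 9 = 90.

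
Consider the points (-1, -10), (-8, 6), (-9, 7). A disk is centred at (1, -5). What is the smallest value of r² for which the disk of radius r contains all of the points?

The required radius is the distance from (1, -5) to the farthest point.
Squared distances: 29, 202, 244.
Maximum is 244, attained at (-9, 7).

244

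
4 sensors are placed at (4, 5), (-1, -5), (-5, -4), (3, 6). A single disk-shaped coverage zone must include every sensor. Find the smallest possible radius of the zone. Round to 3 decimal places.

6.403

By Welzl's lemma the MEC is supported by two points (diametrically opposite) or three points (on a circumcircle).
The farthest pair is (-5, -4)–(3, 6) with squared distance 164. The circle on this segment as diameter has centre (-1, 1) and r² = 164/4 = 41.
Check (4, 5): distance² to centre = 41 ≤ 41, so it lies inside.
All remaining points lie in this disk, and no smaller disk contains both endpoints, so this is the minimum enclosing circle.
r = √41 ≈ 6.403.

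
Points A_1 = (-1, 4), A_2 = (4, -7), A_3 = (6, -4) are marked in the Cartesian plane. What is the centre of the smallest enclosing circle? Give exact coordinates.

Side lengths²: A_1A_2² = 146, A_1A_3² = 113, A_2A_3² = 13.
Since A_1A_2² = 146 ≥ 113 + 13 = 126, the angle opposite A_1A_2 is not acute, so the smallest enclosing circle has A_1A_2 as diameter.
Centre = midpoint of A_1A_2 = (1.5, -1.5), r² = 146/4 = 36.5.
Centre = (1.5, -1.5).

(1.5, -1.5)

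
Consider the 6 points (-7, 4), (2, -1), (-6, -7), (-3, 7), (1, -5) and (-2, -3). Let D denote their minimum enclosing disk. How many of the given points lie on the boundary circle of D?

The minimum enclosing circle of a finite set is fixed by two of the points (as a diameter) or three (as a circumcircle).
The minimum enclosing circle is determined by three boundary points: (-6, -7), (-3, 7), (1, -5).
Their circumcentre is (-193/46, -3/46) with r² = 54325/1058.
The farthest remaining point (2, -1) is at distance² 41537/1058 ≤ 54325/1058.
The points at distance exactly r from the centre are (-6, -7), (-3, 7), (1, -5) — 3 points.

3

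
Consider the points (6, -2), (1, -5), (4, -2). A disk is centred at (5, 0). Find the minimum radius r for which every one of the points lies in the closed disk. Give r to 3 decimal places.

6.403

The required radius is the distance from (5, 0) to the farthest point.
Squared distances: 5, 41, 5.
Maximum is 41, attained at (1, -5).
r = √41 ≈ 6.403.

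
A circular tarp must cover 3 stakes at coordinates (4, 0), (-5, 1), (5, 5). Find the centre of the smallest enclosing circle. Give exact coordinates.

(0, 3)

Call the three points A, B, C in the order given.
Side lengths²: AB² = 82, AC² = 26, BC² = 116.
Since BC² = 116 ≥ 82 + 26 = 108, the angle opposite BC is not acute, so the smallest enclosing circle has BC as diameter.
Centre = midpoint of BC = (0, 3), r² = 116/4 = 29.
Centre = (0, 3).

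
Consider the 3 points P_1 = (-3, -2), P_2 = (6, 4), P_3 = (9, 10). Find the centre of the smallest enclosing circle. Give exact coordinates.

(3, 4)

Side lengths²: P_1P_2² = 117, P_1P_3² = 288, P_2P_3² = 45.
Since P_1P_3² = 288 ≥ 117 + 45 = 162, the angle opposite P_1P_3 is not acute, so the smallest enclosing circle has P_1P_3 as diameter.
Centre = midpoint of P_1P_3 = (3, 4), r² = 288/4 = 72.
Centre = (3, 4).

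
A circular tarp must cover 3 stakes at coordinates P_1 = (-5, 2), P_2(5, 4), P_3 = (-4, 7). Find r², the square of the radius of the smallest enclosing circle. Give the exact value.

26.40625

Side lengths²: P_1P_2² = 104, P_1P_3² = 26, P_2P_3² = 90.
Since P_1P_2² = 104 < 90 + 26 = 116, the triangle is acute, so the smallest enclosing circle is the circumcircle.
Circumcentre = (-0.125, 3.625), r² = 26.40625.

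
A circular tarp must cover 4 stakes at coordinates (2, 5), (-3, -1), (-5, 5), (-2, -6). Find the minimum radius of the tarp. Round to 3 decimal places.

A smallest enclosing disk is always determined by at most three of the input points on its boundary.
The minimum enclosing circle is determined by three boundary points: (2, 5), (-5, 5), (-2, -6).
Their circumcentre is (-1.5, 1/22) with r² = 8905/242.
The farthest remaining point (-3, -1) is at distance² 809/242 ≤ 8905/242.
r = √(8905/242) ≈ 6.066.

6.066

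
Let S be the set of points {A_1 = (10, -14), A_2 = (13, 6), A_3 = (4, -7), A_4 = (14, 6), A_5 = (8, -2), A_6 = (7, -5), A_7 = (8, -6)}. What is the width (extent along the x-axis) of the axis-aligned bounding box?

max x = 14, min x = 4, so width = 10.

10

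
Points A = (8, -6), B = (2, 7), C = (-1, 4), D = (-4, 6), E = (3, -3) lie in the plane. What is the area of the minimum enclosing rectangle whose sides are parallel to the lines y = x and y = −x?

108

In coordinates u = x + y, v = x − y the rectangle is axis-aligned; the map (x,y)→(u,v) scales areas by 2.
u-values: 2, 9, 3, 2, 0; range = 9 − 0 = 9.
v-values: 14, -5, -5, -10, 6; range = 14 − (-10) = 24.
Area = (9 × 24) / 2 = 108.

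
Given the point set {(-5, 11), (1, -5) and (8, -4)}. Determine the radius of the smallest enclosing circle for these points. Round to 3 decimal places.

9.925

Call the three points A, B, C in the order given.
Side lengths²: AB² = 292, AC² = 394, BC² = 50.
Since AC² = 394 ≥ 292 + 50 = 342, the angle opposite AC is not acute, so the smallest enclosing circle has AC as diameter.
Centre = midpoint of AC = (1.5, 3.5), r² = 394/4 = 98.5.
r = √(98.5) ≈ 9.925.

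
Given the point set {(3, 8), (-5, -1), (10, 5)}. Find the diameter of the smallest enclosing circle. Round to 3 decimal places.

Call the three points A, B, C in the order given.
Side lengths²: AB² = 145, AC² = 58, BC² = 261.
Since BC² = 261 ≥ 145 + 58 = 203, the angle opposite BC is not acute, so the smallest enclosing circle has BC as diameter.
Centre = midpoint of BC = (2.5, 2), r² = 261/4 = 65.25.
Diameter = 2r = 2√(65.25) ≈ 16.155.

16.155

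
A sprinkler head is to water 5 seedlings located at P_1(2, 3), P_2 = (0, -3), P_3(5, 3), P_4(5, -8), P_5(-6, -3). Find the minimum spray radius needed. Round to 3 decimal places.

6.882

By Welzl's lemma the MEC is supported by two points (diametrically opposite) or three points (on a circumcircle).
The minimum enclosing circle is determined by three boundary points: P_3, P_4, P_5.
Their circumcentre is (19/22, -2.5) with r² = 11461/242.
The farthest remaining point P_1 is at distance² 7633/242 ≤ 11461/242.
r = √(11461/242) ≈ 6.882.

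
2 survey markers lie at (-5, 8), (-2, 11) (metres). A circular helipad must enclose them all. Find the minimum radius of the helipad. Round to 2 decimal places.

The smallest circle enclosing two points has them as diameter endpoints.
Centre = midpoint = (-3.5, 9.5); r² = |(-5, 8)−(-2, 11)|²/4 = 18/4 = 4.5.
r = √(4.5) ≈ 2.12.

2.12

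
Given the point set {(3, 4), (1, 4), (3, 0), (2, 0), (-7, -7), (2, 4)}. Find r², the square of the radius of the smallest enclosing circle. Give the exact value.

The minimum enclosing circle of a finite set is fixed by two of the points (as a diameter) or three (as a circumcircle).
The farthest pair is (3, 4)–(-7, -7) with squared distance 221. The circle on this segment as diameter has centre (-2, -1.5) and r² = 221/4 = 55.25.
Check (1, 4): distance² to centre = 39.25 ≤ 55.25, so it lies inside.
All remaining points lie in this disk, and no smaller disk contains both endpoints, so this is the minimum enclosing circle.

55.25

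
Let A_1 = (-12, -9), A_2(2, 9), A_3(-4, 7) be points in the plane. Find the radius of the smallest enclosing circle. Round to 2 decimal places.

Side lengths²: A_1A_2² = 520, A_1A_3² = 320, A_2A_3² = 40.
Since A_1A_2² = 520 ≥ 320 + 40 = 360, the angle opposite A_1A_2 is not acute, so the smallest enclosing circle has A_1A_2 as diameter.
Centre = midpoint of A_1A_2 = (-5, 0), r² = 520/4 = 130.
r = √130 ≈ 11.40.

11.40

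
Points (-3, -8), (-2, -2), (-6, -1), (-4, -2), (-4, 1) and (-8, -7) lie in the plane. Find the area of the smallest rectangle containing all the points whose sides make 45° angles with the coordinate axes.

60

In coordinates u = x + y, v = x − y the rectangle is axis-aligned; the map (x,y)→(u,v) scales areas by 2.
u-values: -11, -4, -7, -6, -3, -15; range = -3 − (-15) = 12.
v-values: 5, 0, -5, -2, -5, -1; range = 5 − (-5) = 10.
Area = (12 × 10) / 2 = 60.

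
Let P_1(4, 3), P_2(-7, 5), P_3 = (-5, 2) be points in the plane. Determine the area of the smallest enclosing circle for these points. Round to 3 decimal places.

Side lengths²: P_1P_2² = 125, P_1P_3² = 82, P_2P_3² = 13.
Since P_1P_2² = 125 ≥ 82 + 13 = 95, the angle opposite P_1P_2 is not acute, so the smallest enclosing circle has P_1P_2 as diameter.
Centre = midpoint of P_1P_2 = (-1.5, 4), r² = 125/4 = 31.25.
Area = π·r² = π·31.25 ≈ 98.175.

98.175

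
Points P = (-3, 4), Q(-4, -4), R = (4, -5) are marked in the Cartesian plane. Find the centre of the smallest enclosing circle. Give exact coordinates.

(0.5, -0.5)

Side lengths²: PQ² = 65, PR² = 130, QR² = 65.
Since PR² = 130 ≥ 65 + 65 = 130, the angle opposite PR is not acute, so the smallest enclosing circle has PR as diameter.
Centre = midpoint of PR = (0.5, -0.5), r² = 130/4 = 32.5.
Centre = (0.5, -0.5).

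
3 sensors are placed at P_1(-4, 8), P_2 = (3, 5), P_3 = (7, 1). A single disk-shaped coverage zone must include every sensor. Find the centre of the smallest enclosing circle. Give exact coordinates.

(1.5, 4.5)

Side lengths²: P_1P_2² = 58, P_1P_3² = 170, P_2P_3² = 32.
Since P_1P_3² = 170 ≥ 58 + 32 = 90, the angle opposite P_1P_3 is not acute, so the smallest enclosing circle has P_1P_3 as diameter.
Centre = midpoint of P_1P_3 = (1.5, 4.5), r² = 170/4 = 42.5.
Centre = (1.5, 4.5).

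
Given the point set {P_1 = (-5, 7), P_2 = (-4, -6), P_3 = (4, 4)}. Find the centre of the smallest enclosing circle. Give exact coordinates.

(-40/19, 13/19)

Side lengths²: P_1P_2² = 170, P_1P_3² = 90, P_2P_3² = 164.
Since P_1P_2² = 170 < 164 + 90 = 254, the triangle is acute, so the smallest enclosing circle is the circumcircle.
Circumcentre = (-40/19, 13/19), r² = 17425/361.
Centre = (-40/19, 13/19).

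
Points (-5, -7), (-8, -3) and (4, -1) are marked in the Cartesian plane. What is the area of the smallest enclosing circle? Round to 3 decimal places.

Call the three points A, B, C in the order given.
Side lengths²: AB² = 25, AC² = 117, BC² = 148.
Since BC² = 148 ≥ 117 + 25 = 142, the angle opposite BC is not acute, so the smallest enclosing circle has BC as diameter.
Centre = midpoint of BC = (-2, -2), r² = 148/4 = 37.
Area = π·r² = π·37 ≈ 116.239.

116.239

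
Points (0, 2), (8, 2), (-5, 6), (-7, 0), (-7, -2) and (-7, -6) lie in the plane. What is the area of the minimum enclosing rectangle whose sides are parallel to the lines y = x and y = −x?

In coordinates u = x + y, v = x − y the rectangle is axis-aligned; the map (x,y)→(u,v) scales areas by 2.
u-values: 2, 10, 1, -7, -9, -13; range = 10 − (-13) = 23.
v-values: -2, 6, -11, -7, -5, -1; range = 6 − (-11) = 17.
Area = (23 × 17) / 2 = 195.5.

195.5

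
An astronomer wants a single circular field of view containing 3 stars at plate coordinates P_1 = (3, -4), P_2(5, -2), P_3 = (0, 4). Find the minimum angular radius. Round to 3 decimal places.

4.272

Side lengths²: P_1P_2² = 8, P_1P_3² = 73, P_2P_3² = 61.
Since P_1P_3² = 73 ≥ 61 + 8 = 69, the angle opposite P_1P_3 is not acute, so the smallest enclosing circle has P_1P_3 as diameter.
Centre = midpoint of P_1P_3 = (1.5, 0), r² = 73/4 = 18.25.
r = √(18.25) ≈ 4.272.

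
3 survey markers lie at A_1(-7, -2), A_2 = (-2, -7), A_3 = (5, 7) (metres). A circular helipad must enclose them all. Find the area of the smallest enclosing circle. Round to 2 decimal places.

196.35

Side lengths²: A_1A_2² = 50, A_1A_3² = 225, A_2A_3² = 245.
Since A_2A_3² = 245 < 225 + 50 = 275, the triangle is acute, so the smallest enclosing circle is the circumcircle.
Circumcentre = (0.5, 0.5), r² = 62.5.
Area = π·r² = π·62.5 ≈ 196.35.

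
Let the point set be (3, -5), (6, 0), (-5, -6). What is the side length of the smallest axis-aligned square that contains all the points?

11

The bounding box has width 11 and height 6.
An axis-aligned square enclosing the set must have side ≥ max(width, height).
So the minimum side is max(11, 6) = 11.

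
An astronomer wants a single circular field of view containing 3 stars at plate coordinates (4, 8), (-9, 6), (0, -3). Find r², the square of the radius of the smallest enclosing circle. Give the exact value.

Call the three points A, B, C in the order given.
Side lengths²: AB² = 173, AC² = 137, BC² = 162.
Since AB² = 173 < 162 + 137 = 299, the triangle is acute, so the smallest enclosing circle is the circumcircle.
Circumcentre = (-61/30, 119/30), r² = 23701/450.

23701/450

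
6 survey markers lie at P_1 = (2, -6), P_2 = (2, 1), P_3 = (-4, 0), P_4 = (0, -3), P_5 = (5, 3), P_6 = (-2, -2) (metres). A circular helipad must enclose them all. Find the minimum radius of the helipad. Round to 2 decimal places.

5.30

By Welzl's lemma the MEC is supported by two points (diametrically opposite) or three points (on a circumcircle).
The minimum enclosing circle is determined by three boundary points: P_1, P_3, P_5.
Their circumcentre is (1.25, -0.75) with r² = 28.125.
The farthest remaining point P_6 is at distance² 12.125 ≤ 28.125.
r = √(28.125) ≈ 5.30.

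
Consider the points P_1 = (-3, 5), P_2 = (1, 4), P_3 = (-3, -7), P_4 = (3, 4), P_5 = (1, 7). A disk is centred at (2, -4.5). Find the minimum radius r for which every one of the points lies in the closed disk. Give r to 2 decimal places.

11.54

The required radius is the distance from (2, -4.5) to the farthest point.
Squared distances: 115.25, 73.25, 31.25, 73.25, 133.25.
Maximum is 133.25, attained at P_5.
r = √(133.25) ≈ 11.54.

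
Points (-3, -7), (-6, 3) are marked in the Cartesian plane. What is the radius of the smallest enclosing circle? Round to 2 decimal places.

5.22

The smallest circle enclosing two points has them as diameter endpoints.
Centre = midpoint = (-4.5, -2); r² = |(-3, -7)−(-6, 3)|²/4 = 109/4 = 27.25.
r = √(27.25) ≈ 5.22.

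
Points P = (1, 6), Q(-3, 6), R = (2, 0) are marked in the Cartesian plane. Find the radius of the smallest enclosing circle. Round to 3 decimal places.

3.905

Side lengths²: PQ² = 16, PR² = 37, QR² = 61.
Since QR² = 61 ≥ 37 + 16 = 53, the angle opposite QR is not acute, so the smallest enclosing circle has QR as diameter.
Centre = midpoint of QR = (-0.5, 3), r² = 61/4 = 15.25.
r = √(15.25) ≈ 3.905.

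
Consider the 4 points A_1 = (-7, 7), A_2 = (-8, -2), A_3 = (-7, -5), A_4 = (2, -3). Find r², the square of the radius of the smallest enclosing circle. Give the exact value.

15385/324

The minimum enclosing circle is determined by three boundary points: A_1, A_3, A_4.
Their circumcentre is (-65/18, 1) with r² = 15385/324.
The farthest remaining point A_2 is at distance² 9157/324 ≤ 15385/324.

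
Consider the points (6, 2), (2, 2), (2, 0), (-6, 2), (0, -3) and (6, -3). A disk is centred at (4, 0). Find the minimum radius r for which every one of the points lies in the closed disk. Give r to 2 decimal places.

The required radius is the distance from (4, 0) to the farthest point.
Squared distances: 8, 8, 4, 104, 25, 13.
Maximum is 104, attained at (-6, 2).
r = √104 ≈ 10.20.

10.20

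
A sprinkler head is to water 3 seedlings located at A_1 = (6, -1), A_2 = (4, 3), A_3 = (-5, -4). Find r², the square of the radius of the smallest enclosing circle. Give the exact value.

33.8

Side lengths²: A_1A_2² = 20, A_1A_3² = 130, A_2A_3² = 130.
Since A_2A_3² = 130 < 130 + 20 = 150, the triangle is acute, so the smallest enclosing circle is the circumcircle.
Circumcentre = (0.2, -1.4), r² = 33.8.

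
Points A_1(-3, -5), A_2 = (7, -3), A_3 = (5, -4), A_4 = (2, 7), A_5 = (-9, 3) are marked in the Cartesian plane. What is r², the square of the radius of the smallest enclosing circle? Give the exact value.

The farthest pair is A_2–A_5 with squared distance 292. The circle on this segment as diameter has centre (-1, 0) and r² = 292/4 = 73.
Check A_1: distance² to centre = 29 ≤ 73, so it lies inside.
All remaining points lie in this disk, and no smaller disk contains both endpoints, so this is the minimum enclosing circle.

73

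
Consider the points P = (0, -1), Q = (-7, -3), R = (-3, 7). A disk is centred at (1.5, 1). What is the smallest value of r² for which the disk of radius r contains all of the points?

88.25

The required radius is the distance from (1.5, 1) to the farthest point.
Squared distances: 6.25, 88.25, 56.25.
Maximum is 88.25, attained at Q.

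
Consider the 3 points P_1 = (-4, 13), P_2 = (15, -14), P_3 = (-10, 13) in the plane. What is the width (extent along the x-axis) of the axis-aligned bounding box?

max x = 15, min x = -10, so width = 25.

25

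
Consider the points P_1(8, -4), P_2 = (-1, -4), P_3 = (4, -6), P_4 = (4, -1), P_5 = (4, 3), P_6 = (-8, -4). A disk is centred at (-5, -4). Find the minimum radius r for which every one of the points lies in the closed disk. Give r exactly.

The required radius is the distance from (-5, -4) to the farthest point.
Squared distances: 169, 16, 85, 90, 130, 9.
Maximum is 169, attained at P_1.
r = √169 = 13.

13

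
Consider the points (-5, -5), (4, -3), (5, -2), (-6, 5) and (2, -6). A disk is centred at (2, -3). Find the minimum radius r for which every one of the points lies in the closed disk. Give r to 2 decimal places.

11.31

The required radius is the distance from (2, -3) to the farthest point.
Squared distances: 53, 4, 10, 128, 9.
Maximum is 128, attained at (-6, 5).
r = √128 ≈ 11.31.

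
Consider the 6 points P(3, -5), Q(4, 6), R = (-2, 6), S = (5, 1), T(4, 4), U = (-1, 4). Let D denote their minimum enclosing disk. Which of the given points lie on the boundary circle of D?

By Welzl's lemma the MEC is supported by two points (diametrically opposite) or three points (on a circumcircle).
The minimum enclosing circle is determined by three boundary points: P, Q, R.
Their circumcentre is (1, 8/11) with r² = 4453/121.
The farthest remaining point T is at distance² 2385/121 ≤ 4453/121.
The points at distance exactly r from the centre are P, Q, R — 3 points.

P, Q, R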